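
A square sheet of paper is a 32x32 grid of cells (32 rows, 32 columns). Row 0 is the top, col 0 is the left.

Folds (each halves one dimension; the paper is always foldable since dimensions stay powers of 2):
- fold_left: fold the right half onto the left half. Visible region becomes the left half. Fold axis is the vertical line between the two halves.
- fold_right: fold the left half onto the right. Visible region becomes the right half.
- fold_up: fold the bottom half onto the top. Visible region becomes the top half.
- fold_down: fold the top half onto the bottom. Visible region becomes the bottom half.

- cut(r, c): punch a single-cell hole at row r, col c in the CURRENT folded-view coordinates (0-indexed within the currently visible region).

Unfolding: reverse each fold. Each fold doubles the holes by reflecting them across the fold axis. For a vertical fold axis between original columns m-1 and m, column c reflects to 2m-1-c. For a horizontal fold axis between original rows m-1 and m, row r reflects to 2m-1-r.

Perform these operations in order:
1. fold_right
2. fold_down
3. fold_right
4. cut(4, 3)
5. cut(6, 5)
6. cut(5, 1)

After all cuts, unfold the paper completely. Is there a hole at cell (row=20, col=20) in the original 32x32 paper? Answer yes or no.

Answer: yes

Derivation:
Op 1 fold_right: fold axis v@16; visible region now rows[0,32) x cols[16,32) = 32x16
Op 2 fold_down: fold axis h@16; visible region now rows[16,32) x cols[16,32) = 16x16
Op 3 fold_right: fold axis v@24; visible region now rows[16,32) x cols[24,32) = 16x8
Op 4 cut(4, 3): punch at orig (20,27); cuts so far [(20, 27)]; region rows[16,32) x cols[24,32) = 16x8
Op 5 cut(6, 5): punch at orig (22,29); cuts so far [(20, 27), (22, 29)]; region rows[16,32) x cols[24,32) = 16x8
Op 6 cut(5, 1): punch at orig (21,25); cuts so far [(20, 27), (21, 25), (22, 29)]; region rows[16,32) x cols[24,32) = 16x8
Unfold 1 (reflect across v@24): 6 holes -> [(20, 20), (20, 27), (21, 22), (21, 25), (22, 18), (22, 29)]
Unfold 2 (reflect across h@16): 12 holes -> [(9, 18), (9, 29), (10, 22), (10, 25), (11, 20), (11, 27), (20, 20), (20, 27), (21, 22), (21, 25), (22, 18), (22, 29)]
Unfold 3 (reflect across v@16): 24 holes -> [(9, 2), (9, 13), (9, 18), (9, 29), (10, 6), (10, 9), (10, 22), (10, 25), (11, 4), (11, 11), (11, 20), (11, 27), (20, 4), (20, 11), (20, 20), (20, 27), (21, 6), (21, 9), (21, 22), (21, 25), (22, 2), (22, 13), (22, 18), (22, 29)]
Holes: [(9, 2), (9, 13), (9, 18), (9, 29), (10, 6), (10, 9), (10, 22), (10, 25), (11, 4), (11, 11), (11, 20), (11, 27), (20, 4), (20, 11), (20, 20), (20, 27), (21, 6), (21, 9), (21, 22), (21, 25), (22, 2), (22, 13), (22, 18), (22, 29)]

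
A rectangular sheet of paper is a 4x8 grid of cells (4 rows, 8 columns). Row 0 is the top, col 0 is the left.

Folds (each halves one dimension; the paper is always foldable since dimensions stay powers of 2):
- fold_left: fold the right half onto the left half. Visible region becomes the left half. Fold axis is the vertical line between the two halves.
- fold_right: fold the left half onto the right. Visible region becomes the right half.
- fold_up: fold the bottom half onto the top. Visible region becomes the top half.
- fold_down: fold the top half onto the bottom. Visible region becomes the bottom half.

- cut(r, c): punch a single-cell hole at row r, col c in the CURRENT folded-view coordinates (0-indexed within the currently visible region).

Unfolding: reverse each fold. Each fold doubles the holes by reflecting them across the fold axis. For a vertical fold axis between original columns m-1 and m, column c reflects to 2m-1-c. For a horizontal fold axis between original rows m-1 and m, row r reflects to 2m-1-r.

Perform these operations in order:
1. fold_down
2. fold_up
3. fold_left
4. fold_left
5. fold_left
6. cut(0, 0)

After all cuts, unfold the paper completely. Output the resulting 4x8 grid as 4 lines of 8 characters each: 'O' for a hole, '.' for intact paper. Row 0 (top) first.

Op 1 fold_down: fold axis h@2; visible region now rows[2,4) x cols[0,8) = 2x8
Op 2 fold_up: fold axis h@3; visible region now rows[2,3) x cols[0,8) = 1x8
Op 3 fold_left: fold axis v@4; visible region now rows[2,3) x cols[0,4) = 1x4
Op 4 fold_left: fold axis v@2; visible region now rows[2,3) x cols[0,2) = 1x2
Op 5 fold_left: fold axis v@1; visible region now rows[2,3) x cols[0,1) = 1x1
Op 6 cut(0, 0): punch at orig (2,0); cuts so far [(2, 0)]; region rows[2,3) x cols[0,1) = 1x1
Unfold 1 (reflect across v@1): 2 holes -> [(2, 0), (2, 1)]
Unfold 2 (reflect across v@2): 4 holes -> [(2, 0), (2, 1), (2, 2), (2, 3)]
Unfold 3 (reflect across v@4): 8 holes -> [(2, 0), (2, 1), (2, 2), (2, 3), (2, 4), (2, 5), (2, 6), (2, 7)]
Unfold 4 (reflect across h@3): 16 holes -> [(2, 0), (2, 1), (2, 2), (2, 3), (2, 4), (2, 5), (2, 6), (2, 7), (3, 0), (3, 1), (3, 2), (3, 3), (3, 4), (3, 5), (3, 6), (3, 7)]
Unfold 5 (reflect across h@2): 32 holes -> [(0, 0), (0, 1), (0, 2), (0, 3), (0, 4), (0, 5), (0, 6), (0, 7), (1, 0), (1, 1), (1, 2), (1, 3), (1, 4), (1, 5), (1, 6), (1, 7), (2, 0), (2, 1), (2, 2), (2, 3), (2, 4), (2, 5), (2, 6), (2, 7), (3, 0), (3, 1), (3, 2), (3, 3), (3, 4), (3, 5), (3, 6), (3, 7)]

Answer: OOOOOOOO
OOOOOOOO
OOOOOOOO
OOOOOOOO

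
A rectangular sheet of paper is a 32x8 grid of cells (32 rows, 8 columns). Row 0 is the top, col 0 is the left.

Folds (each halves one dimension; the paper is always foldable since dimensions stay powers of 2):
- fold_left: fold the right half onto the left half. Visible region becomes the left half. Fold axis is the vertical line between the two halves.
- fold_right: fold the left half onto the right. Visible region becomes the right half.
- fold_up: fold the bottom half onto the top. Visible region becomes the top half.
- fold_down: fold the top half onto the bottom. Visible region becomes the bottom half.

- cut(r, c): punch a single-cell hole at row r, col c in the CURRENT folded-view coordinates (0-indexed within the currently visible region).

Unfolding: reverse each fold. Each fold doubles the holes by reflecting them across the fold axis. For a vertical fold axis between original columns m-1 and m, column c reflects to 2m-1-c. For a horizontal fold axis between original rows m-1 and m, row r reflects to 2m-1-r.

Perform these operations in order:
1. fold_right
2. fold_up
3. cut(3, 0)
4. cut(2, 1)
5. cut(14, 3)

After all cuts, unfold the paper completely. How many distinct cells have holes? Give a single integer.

Answer: 12

Derivation:
Op 1 fold_right: fold axis v@4; visible region now rows[0,32) x cols[4,8) = 32x4
Op 2 fold_up: fold axis h@16; visible region now rows[0,16) x cols[4,8) = 16x4
Op 3 cut(3, 0): punch at orig (3,4); cuts so far [(3, 4)]; region rows[0,16) x cols[4,8) = 16x4
Op 4 cut(2, 1): punch at orig (2,5); cuts so far [(2, 5), (3, 4)]; region rows[0,16) x cols[4,8) = 16x4
Op 5 cut(14, 3): punch at orig (14,7); cuts so far [(2, 5), (3, 4), (14, 7)]; region rows[0,16) x cols[4,8) = 16x4
Unfold 1 (reflect across h@16): 6 holes -> [(2, 5), (3, 4), (14, 7), (17, 7), (28, 4), (29, 5)]
Unfold 2 (reflect across v@4): 12 holes -> [(2, 2), (2, 5), (3, 3), (3, 4), (14, 0), (14, 7), (17, 0), (17, 7), (28, 3), (28, 4), (29, 2), (29, 5)]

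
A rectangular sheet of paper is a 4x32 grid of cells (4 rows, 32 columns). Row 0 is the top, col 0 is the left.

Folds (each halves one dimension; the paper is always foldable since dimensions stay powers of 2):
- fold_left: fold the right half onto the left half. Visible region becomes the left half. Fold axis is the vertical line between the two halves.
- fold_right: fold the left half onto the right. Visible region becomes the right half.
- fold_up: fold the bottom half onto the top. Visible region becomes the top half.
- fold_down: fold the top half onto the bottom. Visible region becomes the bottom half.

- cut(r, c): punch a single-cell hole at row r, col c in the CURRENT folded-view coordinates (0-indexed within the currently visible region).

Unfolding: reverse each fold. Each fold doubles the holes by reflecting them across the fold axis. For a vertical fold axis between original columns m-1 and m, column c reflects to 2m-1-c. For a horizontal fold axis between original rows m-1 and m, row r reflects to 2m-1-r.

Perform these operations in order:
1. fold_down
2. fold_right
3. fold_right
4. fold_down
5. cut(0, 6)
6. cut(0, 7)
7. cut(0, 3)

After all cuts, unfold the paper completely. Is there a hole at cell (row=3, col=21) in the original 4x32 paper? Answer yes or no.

Answer: no

Derivation:
Op 1 fold_down: fold axis h@2; visible region now rows[2,4) x cols[0,32) = 2x32
Op 2 fold_right: fold axis v@16; visible region now rows[2,4) x cols[16,32) = 2x16
Op 3 fold_right: fold axis v@24; visible region now rows[2,4) x cols[24,32) = 2x8
Op 4 fold_down: fold axis h@3; visible region now rows[3,4) x cols[24,32) = 1x8
Op 5 cut(0, 6): punch at orig (3,30); cuts so far [(3, 30)]; region rows[3,4) x cols[24,32) = 1x8
Op 6 cut(0, 7): punch at orig (3,31); cuts so far [(3, 30), (3, 31)]; region rows[3,4) x cols[24,32) = 1x8
Op 7 cut(0, 3): punch at orig (3,27); cuts so far [(3, 27), (3, 30), (3, 31)]; region rows[3,4) x cols[24,32) = 1x8
Unfold 1 (reflect across h@3): 6 holes -> [(2, 27), (2, 30), (2, 31), (3, 27), (3, 30), (3, 31)]
Unfold 2 (reflect across v@24): 12 holes -> [(2, 16), (2, 17), (2, 20), (2, 27), (2, 30), (2, 31), (3, 16), (3, 17), (3, 20), (3, 27), (3, 30), (3, 31)]
Unfold 3 (reflect across v@16): 24 holes -> [(2, 0), (2, 1), (2, 4), (2, 11), (2, 14), (2, 15), (2, 16), (2, 17), (2, 20), (2, 27), (2, 30), (2, 31), (3, 0), (3, 1), (3, 4), (3, 11), (3, 14), (3, 15), (3, 16), (3, 17), (3, 20), (3, 27), (3, 30), (3, 31)]
Unfold 4 (reflect across h@2): 48 holes -> [(0, 0), (0, 1), (0, 4), (0, 11), (0, 14), (0, 15), (0, 16), (0, 17), (0, 20), (0, 27), (0, 30), (0, 31), (1, 0), (1, 1), (1, 4), (1, 11), (1, 14), (1, 15), (1, 16), (1, 17), (1, 20), (1, 27), (1, 30), (1, 31), (2, 0), (2, 1), (2, 4), (2, 11), (2, 14), (2, 15), (2, 16), (2, 17), (2, 20), (2, 27), (2, 30), (2, 31), (3, 0), (3, 1), (3, 4), (3, 11), (3, 14), (3, 15), (3, 16), (3, 17), (3, 20), (3, 27), (3, 30), (3, 31)]
Holes: [(0, 0), (0, 1), (0, 4), (0, 11), (0, 14), (0, 15), (0, 16), (0, 17), (0, 20), (0, 27), (0, 30), (0, 31), (1, 0), (1, 1), (1, 4), (1, 11), (1, 14), (1, 15), (1, 16), (1, 17), (1, 20), (1, 27), (1, 30), (1, 31), (2, 0), (2, 1), (2, 4), (2, 11), (2, 14), (2, 15), (2, 16), (2, 17), (2, 20), (2, 27), (2, 30), (2, 31), (3, 0), (3, 1), (3, 4), (3, 11), (3, 14), (3, 15), (3, 16), (3, 17), (3, 20), (3, 27), (3, 30), (3, 31)]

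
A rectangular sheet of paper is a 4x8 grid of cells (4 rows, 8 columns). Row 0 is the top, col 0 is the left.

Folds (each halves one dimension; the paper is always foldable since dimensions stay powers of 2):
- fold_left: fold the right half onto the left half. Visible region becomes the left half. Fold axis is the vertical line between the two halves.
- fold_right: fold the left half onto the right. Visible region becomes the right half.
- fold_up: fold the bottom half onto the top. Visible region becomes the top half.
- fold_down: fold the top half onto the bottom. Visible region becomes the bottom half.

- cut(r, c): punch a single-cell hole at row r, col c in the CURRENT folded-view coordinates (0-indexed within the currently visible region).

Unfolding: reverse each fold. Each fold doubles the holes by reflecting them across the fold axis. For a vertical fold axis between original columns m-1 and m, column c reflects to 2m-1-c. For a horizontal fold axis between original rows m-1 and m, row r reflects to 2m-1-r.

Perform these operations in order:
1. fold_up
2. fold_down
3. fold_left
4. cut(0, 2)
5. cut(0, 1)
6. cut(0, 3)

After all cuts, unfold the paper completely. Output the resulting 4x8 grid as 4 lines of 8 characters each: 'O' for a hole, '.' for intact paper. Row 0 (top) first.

Op 1 fold_up: fold axis h@2; visible region now rows[0,2) x cols[0,8) = 2x8
Op 2 fold_down: fold axis h@1; visible region now rows[1,2) x cols[0,8) = 1x8
Op 3 fold_left: fold axis v@4; visible region now rows[1,2) x cols[0,4) = 1x4
Op 4 cut(0, 2): punch at orig (1,2); cuts so far [(1, 2)]; region rows[1,2) x cols[0,4) = 1x4
Op 5 cut(0, 1): punch at orig (1,1); cuts so far [(1, 1), (1, 2)]; region rows[1,2) x cols[0,4) = 1x4
Op 6 cut(0, 3): punch at orig (1,3); cuts so far [(1, 1), (1, 2), (1, 3)]; region rows[1,2) x cols[0,4) = 1x4
Unfold 1 (reflect across v@4): 6 holes -> [(1, 1), (1, 2), (1, 3), (1, 4), (1, 5), (1, 6)]
Unfold 2 (reflect across h@1): 12 holes -> [(0, 1), (0, 2), (0, 3), (0, 4), (0, 5), (0, 6), (1, 1), (1, 2), (1, 3), (1, 4), (1, 5), (1, 6)]
Unfold 3 (reflect across h@2): 24 holes -> [(0, 1), (0, 2), (0, 3), (0, 4), (0, 5), (0, 6), (1, 1), (1, 2), (1, 3), (1, 4), (1, 5), (1, 6), (2, 1), (2, 2), (2, 3), (2, 4), (2, 5), (2, 6), (3, 1), (3, 2), (3, 3), (3, 4), (3, 5), (3, 6)]

Answer: .OOOOOO.
.OOOOOO.
.OOOOOO.
.OOOOOO.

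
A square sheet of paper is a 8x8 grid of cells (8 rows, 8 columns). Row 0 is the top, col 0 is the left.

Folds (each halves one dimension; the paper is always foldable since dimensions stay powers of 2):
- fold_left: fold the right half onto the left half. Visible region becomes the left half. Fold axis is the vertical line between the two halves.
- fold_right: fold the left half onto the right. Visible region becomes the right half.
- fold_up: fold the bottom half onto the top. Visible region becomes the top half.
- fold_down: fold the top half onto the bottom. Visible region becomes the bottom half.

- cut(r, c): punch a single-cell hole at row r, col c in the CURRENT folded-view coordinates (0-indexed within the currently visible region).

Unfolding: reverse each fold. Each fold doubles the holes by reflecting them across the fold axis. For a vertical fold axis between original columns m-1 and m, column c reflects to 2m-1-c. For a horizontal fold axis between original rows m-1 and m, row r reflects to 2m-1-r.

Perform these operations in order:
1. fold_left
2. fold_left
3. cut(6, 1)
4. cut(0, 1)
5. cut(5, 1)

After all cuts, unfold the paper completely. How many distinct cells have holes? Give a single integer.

Op 1 fold_left: fold axis v@4; visible region now rows[0,8) x cols[0,4) = 8x4
Op 2 fold_left: fold axis v@2; visible region now rows[0,8) x cols[0,2) = 8x2
Op 3 cut(6, 1): punch at orig (6,1); cuts so far [(6, 1)]; region rows[0,8) x cols[0,2) = 8x2
Op 4 cut(0, 1): punch at orig (0,1); cuts so far [(0, 1), (6, 1)]; region rows[0,8) x cols[0,2) = 8x2
Op 5 cut(5, 1): punch at orig (5,1); cuts so far [(0, 1), (5, 1), (6, 1)]; region rows[0,8) x cols[0,2) = 8x2
Unfold 1 (reflect across v@2): 6 holes -> [(0, 1), (0, 2), (5, 1), (5, 2), (6, 1), (6, 2)]
Unfold 2 (reflect across v@4): 12 holes -> [(0, 1), (0, 2), (0, 5), (0, 6), (5, 1), (5, 2), (5, 5), (5, 6), (6, 1), (6, 2), (6, 5), (6, 6)]

Answer: 12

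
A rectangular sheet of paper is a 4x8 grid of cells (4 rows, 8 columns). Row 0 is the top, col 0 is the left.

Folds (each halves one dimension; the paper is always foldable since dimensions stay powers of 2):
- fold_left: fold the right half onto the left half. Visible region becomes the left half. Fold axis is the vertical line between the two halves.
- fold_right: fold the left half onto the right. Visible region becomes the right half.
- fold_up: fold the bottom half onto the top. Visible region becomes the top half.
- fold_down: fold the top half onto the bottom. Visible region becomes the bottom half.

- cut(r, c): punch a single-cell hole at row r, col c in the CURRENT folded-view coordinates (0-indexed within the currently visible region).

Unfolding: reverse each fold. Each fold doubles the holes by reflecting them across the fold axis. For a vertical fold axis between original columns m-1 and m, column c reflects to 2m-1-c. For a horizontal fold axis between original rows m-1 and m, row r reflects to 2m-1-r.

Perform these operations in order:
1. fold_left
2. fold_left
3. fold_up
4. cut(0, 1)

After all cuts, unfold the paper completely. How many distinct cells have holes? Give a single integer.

Op 1 fold_left: fold axis v@4; visible region now rows[0,4) x cols[0,4) = 4x4
Op 2 fold_left: fold axis v@2; visible region now rows[0,4) x cols[0,2) = 4x2
Op 3 fold_up: fold axis h@2; visible region now rows[0,2) x cols[0,2) = 2x2
Op 4 cut(0, 1): punch at orig (0,1); cuts so far [(0, 1)]; region rows[0,2) x cols[0,2) = 2x2
Unfold 1 (reflect across h@2): 2 holes -> [(0, 1), (3, 1)]
Unfold 2 (reflect across v@2): 4 holes -> [(0, 1), (0, 2), (3, 1), (3, 2)]
Unfold 3 (reflect across v@4): 8 holes -> [(0, 1), (0, 2), (0, 5), (0, 6), (3, 1), (3, 2), (3, 5), (3, 6)]

Answer: 8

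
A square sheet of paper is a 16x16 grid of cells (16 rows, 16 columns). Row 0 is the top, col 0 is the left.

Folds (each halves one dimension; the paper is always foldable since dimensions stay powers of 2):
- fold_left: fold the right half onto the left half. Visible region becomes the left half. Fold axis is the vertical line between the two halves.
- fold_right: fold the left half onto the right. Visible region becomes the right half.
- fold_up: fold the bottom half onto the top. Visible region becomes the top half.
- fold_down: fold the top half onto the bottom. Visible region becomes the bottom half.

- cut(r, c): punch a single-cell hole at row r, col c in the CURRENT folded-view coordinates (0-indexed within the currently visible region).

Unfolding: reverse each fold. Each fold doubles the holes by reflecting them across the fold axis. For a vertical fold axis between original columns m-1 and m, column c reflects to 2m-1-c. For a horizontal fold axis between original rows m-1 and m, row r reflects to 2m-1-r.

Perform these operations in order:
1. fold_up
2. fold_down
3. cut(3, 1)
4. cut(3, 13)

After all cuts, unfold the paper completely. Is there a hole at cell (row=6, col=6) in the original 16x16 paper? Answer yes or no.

Op 1 fold_up: fold axis h@8; visible region now rows[0,8) x cols[0,16) = 8x16
Op 2 fold_down: fold axis h@4; visible region now rows[4,8) x cols[0,16) = 4x16
Op 3 cut(3, 1): punch at orig (7,1); cuts so far [(7, 1)]; region rows[4,8) x cols[0,16) = 4x16
Op 4 cut(3, 13): punch at orig (7,13); cuts so far [(7, 1), (7, 13)]; region rows[4,8) x cols[0,16) = 4x16
Unfold 1 (reflect across h@4): 4 holes -> [(0, 1), (0, 13), (7, 1), (7, 13)]
Unfold 2 (reflect across h@8): 8 holes -> [(0, 1), (0, 13), (7, 1), (7, 13), (8, 1), (8, 13), (15, 1), (15, 13)]
Holes: [(0, 1), (0, 13), (7, 1), (7, 13), (8, 1), (8, 13), (15, 1), (15, 13)]

Answer: no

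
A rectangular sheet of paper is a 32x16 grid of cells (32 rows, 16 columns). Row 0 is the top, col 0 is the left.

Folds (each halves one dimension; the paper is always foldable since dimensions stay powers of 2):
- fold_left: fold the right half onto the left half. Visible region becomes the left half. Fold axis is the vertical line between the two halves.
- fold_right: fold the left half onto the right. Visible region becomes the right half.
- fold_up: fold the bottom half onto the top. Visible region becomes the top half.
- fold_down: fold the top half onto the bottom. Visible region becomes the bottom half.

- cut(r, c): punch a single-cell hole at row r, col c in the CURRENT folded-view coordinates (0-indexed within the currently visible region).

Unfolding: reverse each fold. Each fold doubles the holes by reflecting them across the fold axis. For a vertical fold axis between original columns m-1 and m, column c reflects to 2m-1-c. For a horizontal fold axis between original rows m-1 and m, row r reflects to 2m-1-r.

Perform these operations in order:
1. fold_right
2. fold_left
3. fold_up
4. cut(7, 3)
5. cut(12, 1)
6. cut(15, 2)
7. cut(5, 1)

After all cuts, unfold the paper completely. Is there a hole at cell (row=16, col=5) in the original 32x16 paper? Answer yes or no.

Answer: yes

Derivation:
Op 1 fold_right: fold axis v@8; visible region now rows[0,32) x cols[8,16) = 32x8
Op 2 fold_left: fold axis v@12; visible region now rows[0,32) x cols[8,12) = 32x4
Op 3 fold_up: fold axis h@16; visible region now rows[0,16) x cols[8,12) = 16x4
Op 4 cut(7, 3): punch at orig (7,11); cuts so far [(7, 11)]; region rows[0,16) x cols[8,12) = 16x4
Op 5 cut(12, 1): punch at orig (12,9); cuts so far [(7, 11), (12, 9)]; region rows[0,16) x cols[8,12) = 16x4
Op 6 cut(15, 2): punch at orig (15,10); cuts so far [(7, 11), (12, 9), (15, 10)]; region rows[0,16) x cols[8,12) = 16x4
Op 7 cut(5, 1): punch at orig (5,9); cuts so far [(5, 9), (7, 11), (12, 9), (15, 10)]; region rows[0,16) x cols[8,12) = 16x4
Unfold 1 (reflect across h@16): 8 holes -> [(5, 9), (7, 11), (12, 9), (15, 10), (16, 10), (19, 9), (24, 11), (26, 9)]
Unfold 2 (reflect across v@12): 16 holes -> [(5, 9), (5, 14), (7, 11), (7, 12), (12, 9), (12, 14), (15, 10), (15, 13), (16, 10), (16, 13), (19, 9), (19, 14), (24, 11), (24, 12), (26, 9), (26, 14)]
Unfold 3 (reflect across v@8): 32 holes -> [(5, 1), (5, 6), (5, 9), (5, 14), (7, 3), (7, 4), (7, 11), (7, 12), (12, 1), (12, 6), (12, 9), (12, 14), (15, 2), (15, 5), (15, 10), (15, 13), (16, 2), (16, 5), (16, 10), (16, 13), (19, 1), (19, 6), (19, 9), (19, 14), (24, 3), (24, 4), (24, 11), (24, 12), (26, 1), (26, 6), (26, 9), (26, 14)]
Holes: [(5, 1), (5, 6), (5, 9), (5, 14), (7, 3), (7, 4), (7, 11), (7, 12), (12, 1), (12, 6), (12, 9), (12, 14), (15, 2), (15, 5), (15, 10), (15, 13), (16, 2), (16, 5), (16, 10), (16, 13), (19, 1), (19, 6), (19, 9), (19, 14), (24, 3), (24, 4), (24, 11), (24, 12), (26, 1), (26, 6), (26, 9), (26, 14)]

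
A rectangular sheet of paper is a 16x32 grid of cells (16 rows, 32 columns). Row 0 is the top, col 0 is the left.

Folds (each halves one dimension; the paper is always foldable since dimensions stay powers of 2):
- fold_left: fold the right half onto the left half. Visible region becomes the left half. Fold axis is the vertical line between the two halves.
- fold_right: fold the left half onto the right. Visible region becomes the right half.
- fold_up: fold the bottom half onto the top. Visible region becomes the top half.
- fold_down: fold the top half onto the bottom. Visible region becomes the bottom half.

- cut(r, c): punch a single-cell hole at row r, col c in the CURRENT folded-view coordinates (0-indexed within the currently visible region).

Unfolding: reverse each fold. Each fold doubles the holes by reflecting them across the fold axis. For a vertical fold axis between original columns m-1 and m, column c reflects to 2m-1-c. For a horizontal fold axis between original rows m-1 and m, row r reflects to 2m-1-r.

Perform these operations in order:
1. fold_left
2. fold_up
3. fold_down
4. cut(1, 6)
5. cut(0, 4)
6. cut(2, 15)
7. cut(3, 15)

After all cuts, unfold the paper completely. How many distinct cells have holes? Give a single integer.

Answer: 32

Derivation:
Op 1 fold_left: fold axis v@16; visible region now rows[0,16) x cols[0,16) = 16x16
Op 2 fold_up: fold axis h@8; visible region now rows[0,8) x cols[0,16) = 8x16
Op 3 fold_down: fold axis h@4; visible region now rows[4,8) x cols[0,16) = 4x16
Op 4 cut(1, 6): punch at orig (5,6); cuts so far [(5, 6)]; region rows[4,8) x cols[0,16) = 4x16
Op 5 cut(0, 4): punch at orig (4,4); cuts so far [(4, 4), (5, 6)]; region rows[4,8) x cols[0,16) = 4x16
Op 6 cut(2, 15): punch at orig (6,15); cuts so far [(4, 4), (5, 6), (6, 15)]; region rows[4,8) x cols[0,16) = 4x16
Op 7 cut(3, 15): punch at orig (7,15); cuts so far [(4, 4), (5, 6), (6, 15), (7, 15)]; region rows[4,8) x cols[0,16) = 4x16
Unfold 1 (reflect across h@4): 8 holes -> [(0, 15), (1, 15), (2, 6), (3, 4), (4, 4), (5, 6), (6, 15), (7, 15)]
Unfold 2 (reflect across h@8): 16 holes -> [(0, 15), (1, 15), (2, 6), (3, 4), (4, 4), (5, 6), (6, 15), (7, 15), (8, 15), (9, 15), (10, 6), (11, 4), (12, 4), (13, 6), (14, 15), (15, 15)]
Unfold 3 (reflect across v@16): 32 holes -> [(0, 15), (0, 16), (1, 15), (1, 16), (2, 6), (2, 25), (3, 4), (3, 27), (4, 4), (4, 27), (5, 6), (5, 25), (6, 15), (6, 16), (7, 15), (7, 16), (8, 15), (8, 16), (9, 15), (9, 16), (10, 6), (10, 25), (11, 4), (11, 27), (12, 4), (12, 27), (13, 6), (13, 25), (14, 15), (14, 16), (15, 15), (15, 16)]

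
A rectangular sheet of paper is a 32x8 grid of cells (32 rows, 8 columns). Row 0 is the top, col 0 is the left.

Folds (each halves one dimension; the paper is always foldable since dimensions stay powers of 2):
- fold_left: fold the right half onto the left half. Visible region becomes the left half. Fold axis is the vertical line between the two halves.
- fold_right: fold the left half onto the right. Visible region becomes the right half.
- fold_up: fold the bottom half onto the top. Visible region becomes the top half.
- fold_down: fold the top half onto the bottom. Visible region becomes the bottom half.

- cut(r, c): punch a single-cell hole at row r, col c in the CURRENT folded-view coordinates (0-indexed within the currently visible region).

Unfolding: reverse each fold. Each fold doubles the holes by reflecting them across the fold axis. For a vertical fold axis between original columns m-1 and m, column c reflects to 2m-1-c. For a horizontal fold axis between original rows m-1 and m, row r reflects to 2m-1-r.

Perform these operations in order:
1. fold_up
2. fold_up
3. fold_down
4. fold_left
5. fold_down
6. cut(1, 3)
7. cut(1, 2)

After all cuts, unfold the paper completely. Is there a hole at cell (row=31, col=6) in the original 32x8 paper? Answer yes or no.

Answer: no

Derivation:
Op 1 fold_up: fold axis h@16; visible region now rows[0,16) x cols[0,8) = 16x8
Op 2 fold_up: fold axis h@8; visible region now rows[0,8) x cols[0,8) = 8x8
Op 3 fold_down: fold axis h@4; visible region now rows[4,8) x cols[0,8) = 4x8
Op 4 fold_left: fold axis v@4; visible region now rows[4,8) x cols[0,4) = 4x4
Op 5 fold_down: fold axis h@6; visible region now rows[6,8) x cols[0,4) = 2x4
Op 6 cut(1, 3): punch at orig (7,3); cuts so far [(7, 3)]; region rows[6,8) x cols[0,4) = 2x4
Op 7 cut(1, 2): punch at orig (7,2); cuts so far [(7, 2), (7, 3)]; region rows[6,8) x cols[0,4) = 2x4
Unfold 1 (reflect across h@6): 4 holes -> [(4, 2), (4, 3), (7, 2), (7, 3)]
Unfold 2 (reflect across v@4): 8 holes -> [(4, 2), (4, 3), (4, 4), (4, 5), (7, 2), (7, 3), (7, 4), (7, 5)]
Unfold 3 (reflect across h@4): 16 holes -> [(0, 2), (0, 3), (0, 4), (0, 5), (3, 2), (3, 3), (3, 4), (3, 5), (4, 2), (4, 3), (4, 4), (4, 5), (7, 2), (7, 3), (7, 4), (7, 5)]
Unfold 4 (reflect across h@8): 32 holes -> [(0, 2), (0, 3), (0, 4), (0, 5), (3, 2), (3, 3), (3, 4), (3, 5), (4, 2), (4, 3), (4, 4), (4, 5), (7, 2), (7, 3), (7, 4), (7, 5), (8, 2), (8, 3), (8, 4), (8, 5), (11, 2), (11, 3), (11, 4), (11, 5), (12, 2), (12, 3), (12, 4), (12, 5), (15, 2), (15, 3), (15, 4), (15, 5)]
Unfold 5 (reflect across h@16): 64 holes -> [(0, 2), (0, 3), (0, 4), (0, 5), (3, 2), (3, 3), (3, 4), (3, 5), (4, 2), (4, 3), (4, 4), (4, 5), (7, 2), (7, 3), (7, 4), (7, 5), (8, 2), (8, 3), (8, 4), (8, 5), (11, 2), (11, 3), (11, 4), (11, 5), (12, 2), (12, 3), (12, 4), (12, 5), (15, 2), (15, 3), (15, 4), (15, 5), (16, 2), (16, 3), (16, 4), (16, 5), (19, 2), (19, 3), (19, 4), (19, 5), (20, 2), (20, 3), (20, 4), (20, 5), (23, 2), (23, 3), (23, 4), (23, 5), (24, 2), (24, 3), (24, 4), (24, 5), (27, 2), (27, 3), (27, 4), (27, 5), (28, 2), (28, 3), (28, 4), (28, 5), (31, 2), (31, 3), (31, 4), (31, 5)]
Holes: [(0, 2), (0, 3), (0, 4), (0, 5), (3, 2), (3, 3), (3, 4), (3, 5), (4, 2), (4, 3), (4, 4), (4, 5), (7, 2), (7, 3), (7, 4), (7, 5), (8, 2), (8, 3), (8, 4), (8, 5), (11, 2), (11, 3), (11, 4), (11, 5), (12, 2), (12, 3), (12, 4), (12, 5), (15, 2), (15, 3), (15, 4), (15, 5), (16, 2), (16, 3), (16, 4), (16, 5), (19, 2), (19, 3), (19, 4), (19, 5), (20, 2), (20, 3), (20, 4), (20, 5), (23, 2), (23, 3), (23, 4), (23, 5), (24, 2), (24, 3), (24, 4), (24, 5), (27, 2), (27, 3), (27, 4), (27, 5), (28, 2), (28, 3), (28, 4), (28, 5), (31, 2), (31, 3), (31, 4), (31, 5)]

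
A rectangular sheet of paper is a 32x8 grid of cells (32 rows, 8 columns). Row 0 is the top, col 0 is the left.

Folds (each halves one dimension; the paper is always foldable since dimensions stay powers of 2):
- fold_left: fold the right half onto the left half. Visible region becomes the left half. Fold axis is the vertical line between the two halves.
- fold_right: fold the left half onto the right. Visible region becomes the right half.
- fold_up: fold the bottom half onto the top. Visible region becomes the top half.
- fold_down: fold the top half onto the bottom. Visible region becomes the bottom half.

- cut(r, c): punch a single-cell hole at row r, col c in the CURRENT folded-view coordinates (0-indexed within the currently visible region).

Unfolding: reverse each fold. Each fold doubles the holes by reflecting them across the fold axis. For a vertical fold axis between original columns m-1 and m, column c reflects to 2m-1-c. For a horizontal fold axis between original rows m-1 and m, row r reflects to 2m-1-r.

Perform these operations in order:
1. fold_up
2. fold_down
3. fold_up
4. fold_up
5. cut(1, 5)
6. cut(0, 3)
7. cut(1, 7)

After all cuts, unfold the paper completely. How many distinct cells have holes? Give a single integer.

Op 1 fold_up: fold axis h@16; visible region now rows[0,16) x cols[0,8) = 16x8
Op 2 fold_down: fold axis h@8; visible region now rows[8,16) x cols[0,8) = 8x8
Op 3 fold_up: fold axis h@12; visible region now rows[8,12) x cols[0,8) = 4x8
Op 4 fold_up: fold axis h@10; visible region now rows[8,10) x cols[0,8) = 2x8
Op 5 cut(1, 5): punch at orig (9,5); cuts so far [(9, 5)]; region rows[8,10) x cols[0,8) = 2x8
Op 6 cut(0, 3): punch at orig (8,3); cuts so far [(8, 3), (9, 5)]; region rows[8,10) x cols[0,8) = 2x8
Op 7 cut(1, 7): punch at orig (9,7); cuts so far [(8, 3), (9, 5), (9, 7)]; region rows[8,10) x cols[0,8) = 2x8
Unfold 1 (reflect across h@10): 6 holes -> [(8, 3), (9, 5), (9, 7), (10, 5), (10, 7), (11, 3)]
Unfold 2 (reflect across h@12): 12 holes -> [(8, 3), (9, 5), (9, 7), (10, 5), (10, 7), (11, 3), (12, 3), (13, 5), (13, 7), (14, 5), (14, 7), (15, 3)]
Unfold 3 (reflect across h@8): 24 holes -> [(0, 3), (1, 5), (1, 7), (2, 5), (2, 7), (3, 3), (4, 3), (5, 5), (5, 7), (6, 5), (6, 7), (7, 3), (8, 3), (9, 5), (9, 7), (10, 5), (10, 7), (11, 3), (12, 3), (13, 5), (13, 7), (14, 5), (14, 7), (15, 3)]
Unfold 4 (reflect across h@16): 48 holes -> [(0, 3), (1, 5), (1, 7), (2, 5), (2, 7), (3, 3), (4, 3), (5, 5), (5, 7), (6, 5), (6, 7), (7, 3), (8, 3), (9, 5), (9, 7), (10, 5), (10, 7), (11, 3), (12, 3), (13, 5), (13, 7), (14, 5), (14, 7), (15, 3), (16, 3), (17, 5), (17, 7), (18, 5), (18, 7), (19, 3), (20, 3), (21, 5), (21, 7), (22, 5), (22, 7), (23, 3), (24, 3), (25, 5), (25, 7), (26, 5), (26, 7), (27, 3), (28, 3), (29, 5), (29, 7), (30, 5), (30, 7), (31, 3)]

Answer: 48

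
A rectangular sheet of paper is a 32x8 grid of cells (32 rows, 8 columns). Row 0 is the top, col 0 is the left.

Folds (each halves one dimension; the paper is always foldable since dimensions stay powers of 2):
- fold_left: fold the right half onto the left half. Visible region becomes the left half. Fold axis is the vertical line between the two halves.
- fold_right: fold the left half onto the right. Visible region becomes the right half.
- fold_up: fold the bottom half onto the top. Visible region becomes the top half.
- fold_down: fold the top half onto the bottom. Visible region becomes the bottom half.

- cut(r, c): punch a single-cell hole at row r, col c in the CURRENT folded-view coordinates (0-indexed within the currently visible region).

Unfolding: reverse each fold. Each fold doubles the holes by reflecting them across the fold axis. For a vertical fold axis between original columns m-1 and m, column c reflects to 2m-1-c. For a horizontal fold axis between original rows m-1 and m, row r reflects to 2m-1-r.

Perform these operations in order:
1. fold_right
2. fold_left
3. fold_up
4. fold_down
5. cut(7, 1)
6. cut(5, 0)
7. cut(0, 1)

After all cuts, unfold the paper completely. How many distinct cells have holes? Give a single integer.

Answer: 48

Derivation:
Op 1 fold_right: fold axis v@4; visible region now rows[0,32) x cols[4,8) = 32x4
Op 2 fold_left: fold axis v@6; visible region now rows[0,32) x cols[4,6) = 32x2
Op 3 fold_up: fold axis h@16; visible region now rows[0,16) x cols[4,6) = 16x2
Op 4 fold_down: fold axis h@8; visible region now rows[8,16) x cols[4,6) = 8x2
Op 5 cut(7, 1): punch at orig (15,5); cuts so far [(15, 5)]; region rows[8,16) x cols[4,6) = 8x2
Op 6 cut(5, 0): punch at orig (13,4); cuts so far [(13, 4), (15, 5)]; region rows[8,16) x cols[4,6) = 8x2
Op 7 cut(0, 1): punch at orig (8,5); cuts so far [(8, 5), (13, 4), (15, 5)]; region rows[8,16) x cols[4,6) = 8x2
Unfold 1 (reflect across h@8): 6 holes -> [(0, 5), (2, 4), (7, 5), (8, 5), (13, 4), (15, 5)]
Unfold 2 (reflect across h@16): 12 holes -> [(0, 5), (2, 4), (7, 5), (8, 5), (13, 4), (15, 5), (16, 5), (18, 4), (23, 5), (24, 5), (29, 4), (31, 5)]
Unfold 3 (reflect across v@6): 24 holes -> [(0, 5), (0, 6), (2, 4), (2, 7), (7, 5), (7, 6), (8, 5), (8, 6), (13, 4), (13, 7), (15, 5), (15, 6), (16, 5), (16, 6), (18, 4), (18, 7), (23, 5), (23, 6), (24, 5), (24, 6), (29, 4), (29, 7), (31, 5), (31, 6)]
Unfold 4 (reflect across v@4): 48 holes -> [(0, 1), (0, 2), (0, 5), (0, 6), (2, 0), (2, 3), (2, 4), (2, 7), (7, 1), (7, 2), (7, 5), (7, 6), (8, 1), (8, 2), (8, 5), (8, 6), (13, 0), (13, 3), (13, 4), (13, 7), (15, 1), (15, 2), (15, 5), (15, 6), (16, 1), (16, 2), (16, 5), (16, 6), (18, 0), (18, 3), (18, 4), (18, 7), (23, 1), (23, 2), (23, 5), (23, 6), (24, 1), (24, 2), (24, 5), (24, 6), (29, 0), (29, 3), (29, 4), (29, 7), (31, 1), (31, 2), (31, 5), (31, 6)]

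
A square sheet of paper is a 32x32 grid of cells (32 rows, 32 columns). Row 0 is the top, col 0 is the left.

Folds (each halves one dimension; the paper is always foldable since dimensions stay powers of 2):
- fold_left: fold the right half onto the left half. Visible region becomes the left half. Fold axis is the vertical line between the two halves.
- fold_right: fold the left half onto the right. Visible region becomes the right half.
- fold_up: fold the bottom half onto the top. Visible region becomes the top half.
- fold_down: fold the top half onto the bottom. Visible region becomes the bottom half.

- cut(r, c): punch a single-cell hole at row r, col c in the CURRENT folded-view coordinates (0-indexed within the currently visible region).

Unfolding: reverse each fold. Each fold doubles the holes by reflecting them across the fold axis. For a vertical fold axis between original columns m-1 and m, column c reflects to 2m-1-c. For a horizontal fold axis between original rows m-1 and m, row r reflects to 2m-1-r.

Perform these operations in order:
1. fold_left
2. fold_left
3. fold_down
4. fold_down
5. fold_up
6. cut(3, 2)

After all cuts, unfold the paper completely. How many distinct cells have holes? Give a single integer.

Answer: 32

Derivation:
Op 1 fold_left: fold axis v@16; visible region now rows[0,32) x cols[0,16) = 32x16
Op 2 fold_left: fold axis v@8; visible region now rows[0,32) x cols[0,8) = 32x8
Op 3 fold_down: fold axis h@16; visible region now rows[16,32) x cols[0,8) = 16x8
Op 4 fold_down: fold axis h@24; visible region now rows[24,32) x cols[0,8) = 8x8
Op 5 fold_up: fold axis h@28; visible region now rows[24,28) x cols[0,8) = 4x8
Op 6 cut(3, 2): punch at orig (27,2); cuts so far [(27, 2)]; region rows[24,28) x cols[0,8) = 4x8
Unfold 1 (reflect across h@28): 2 holes -> [(27, 2), (28, 2)]
Unfold 2 (reflect across h@24): 4 holes -> [(19, 2), (20, 2), (27, 2), (28, 2)]
Unfold 3 (reflect across h@16): 8 holes -> [(3, 2), (4, 2), (11, 2), (12, 2), (19, 2), (20, 2), (27, 2), (28, 2)]
Unfold 4 (reflect across v@8): 16 holes -> [(3, 2), (3, 13), (4, 2), (4, 13), (11, 2), (11, 13), (12, 2), (12, 13), (19, 2), (19, 13), (20, 2), (20, 13), (27, 2), (27, 13), (28, 2), (28, 13)]
Unfold 5 (reflect across v@16): 32 holes -> [(3, 2), (3, 13), (3, 18), (3, 29), (4, 2), (4, 13), (4, 18), (4, 29), (11, 2), (11, 13), (11, 18), (11, 29), (12, 2), (12, 13), (12, 18), (12, 29), (19, 2), (19, 13), (19, 18), (19, 29), (20, 2), (20, 13), (20, 18), (20, 29), (27, 2), (27, 13), (27, 18), (27, 29), (28, 2), (28, 13), (28, 18), (28, 29)]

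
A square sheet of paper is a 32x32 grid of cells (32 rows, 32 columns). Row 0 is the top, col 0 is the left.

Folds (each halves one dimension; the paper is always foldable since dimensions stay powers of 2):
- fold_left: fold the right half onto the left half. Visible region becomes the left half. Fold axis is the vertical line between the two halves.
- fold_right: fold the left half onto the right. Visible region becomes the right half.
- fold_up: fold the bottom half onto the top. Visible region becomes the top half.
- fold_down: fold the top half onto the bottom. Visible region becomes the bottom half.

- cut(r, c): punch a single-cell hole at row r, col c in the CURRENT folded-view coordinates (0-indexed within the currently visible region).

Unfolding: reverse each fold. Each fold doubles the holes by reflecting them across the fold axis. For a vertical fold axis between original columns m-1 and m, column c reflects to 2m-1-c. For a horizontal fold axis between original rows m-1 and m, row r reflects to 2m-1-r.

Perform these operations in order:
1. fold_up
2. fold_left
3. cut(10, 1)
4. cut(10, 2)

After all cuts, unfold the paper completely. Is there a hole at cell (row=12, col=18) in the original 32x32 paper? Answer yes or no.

Answer: no

Derivation:
Op 1 fold_up: fold axis h@16; visible region now rows[0,16) x cols[0,32) = 16x32
Op 2 fold_left: fold axis v@16; visible region now rows[0,16) x cols[0,16) = 16x16
Op 3 cut(10, 1): punch at orig (10,1); cuts so far [(10, 1)]; region rows[0,16) x cols[0,16) = 16x16
Op 4 cut(10, 2): punch at orig (10,2); cuts so far [(10, 1), (10, 2)]; region rows[0,16) x cols[0,16) = 16x16
Unfold 1 (reflect across v@16): 4 holes -> [(10, 1), (10, 2), (10, 29), (10, 30)]
Unfold 2 (reflect across h@16): 8 holes -> [(10, 1), (10, 2), (10, 29), (10, 30), (21, 1), (21, 2), (21, 29), (21, 30)]
Holes: [(10, 1), (10, 2), (10, 29), (10, 30), (21, 1), (21, 2), (21, 29), (21, 30)]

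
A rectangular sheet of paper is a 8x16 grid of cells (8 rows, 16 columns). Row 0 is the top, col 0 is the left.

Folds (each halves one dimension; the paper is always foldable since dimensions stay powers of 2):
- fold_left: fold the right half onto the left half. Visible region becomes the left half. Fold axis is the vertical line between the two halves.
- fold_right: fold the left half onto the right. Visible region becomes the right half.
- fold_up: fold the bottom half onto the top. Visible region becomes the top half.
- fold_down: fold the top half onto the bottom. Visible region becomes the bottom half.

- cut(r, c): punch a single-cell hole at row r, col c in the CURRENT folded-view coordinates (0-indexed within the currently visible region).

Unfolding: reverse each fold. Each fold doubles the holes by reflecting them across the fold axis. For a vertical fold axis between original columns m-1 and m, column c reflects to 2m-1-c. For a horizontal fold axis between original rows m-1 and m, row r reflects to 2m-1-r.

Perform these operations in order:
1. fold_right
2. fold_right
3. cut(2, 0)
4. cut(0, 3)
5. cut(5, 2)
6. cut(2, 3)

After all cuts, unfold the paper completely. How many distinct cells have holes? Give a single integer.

Answer: 16

Derivation:
Op 1 fold_right: fold axis v@8; visible region now rows[0,8) x cols[8,16) = 8x8
Op 2 fold_right: fold axis v@12; visible region now rows[0,8) x cols[12,16) = 8x4
Op 3 cut(2, 0): punch at orig (2,12); cuts so far [(2, 12)]; region rows[0,8) x cols[12,16) = 8x4
Op 4 cut(0, 3): punch at orig (0,15); cuts so far [(0, 15), (2, 12)]; region rows[0,8) x cols[12,16) = 8x4
Op 5 cut(5, 2): punch at orig (5,14); cuts so far [(0, 15), (2, 12), (5, 14)]; region rows[0,8) x cols[12,16) = 8x4
Op 6 cut(2, 3): punch at orig (2,15); cuts so far [(0, 15), (2, 12), (2, 15), (5, 14)]; region rows[0,8) x cols[12,16) = 8x4
Unfold 1 (reflect across v@12): 8 holes -> [(0, 8), (0, 15), (2, 8), (2, 11), (2, 12), (2, 15), (5, 9), (5, 14)]
Unfold 2 (reflect across v@8): 16 holes -> [(0, 0), (0, 7), (0, 8), (0, 15), (2, 0), (2, 3), (2, 4), (2, 7), (2, 8), (2, 11), (2, 12), (2, 15), (5, 1), (5, 6), (5, 9), (5, 14)]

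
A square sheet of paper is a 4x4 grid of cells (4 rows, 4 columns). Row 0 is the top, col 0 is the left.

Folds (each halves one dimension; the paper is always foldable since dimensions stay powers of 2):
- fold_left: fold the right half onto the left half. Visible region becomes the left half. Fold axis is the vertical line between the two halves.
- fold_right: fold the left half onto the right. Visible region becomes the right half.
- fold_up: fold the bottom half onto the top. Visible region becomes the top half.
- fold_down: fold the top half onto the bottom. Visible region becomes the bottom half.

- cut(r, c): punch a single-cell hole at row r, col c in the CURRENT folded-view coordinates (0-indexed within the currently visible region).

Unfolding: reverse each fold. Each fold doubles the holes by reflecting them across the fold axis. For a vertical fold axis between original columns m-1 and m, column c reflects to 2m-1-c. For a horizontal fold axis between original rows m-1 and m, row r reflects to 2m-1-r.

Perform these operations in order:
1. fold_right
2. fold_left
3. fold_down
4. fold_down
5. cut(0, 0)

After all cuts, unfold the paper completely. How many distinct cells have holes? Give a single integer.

Op 1 fold_right: fold axis v@2; visible region now rows[0,4) x cols[2,4) = 4x2
Op 2 fold_left: fold axis v@3; visible region now rows[0,4) x cols[2,3) = 4x1
Op 3 fold_down: fold axis h@2; visible region now rows[2,4) x cols[2,3) = 2x1
Op 4 fold_down: fold axis h@3; visible region now rows[3,4) x cols[2,3) = 1x1
Op 5 cut(0, 0): punch at orig (3,2); cuts so far [(3, 2)]; region rows[3,4) x cols[2,3) = 1x1
Unfold 1 (reflect across h@3): 2 holes -> [(2, 2), (3, 2)]
Unfold 2 (reflect across h@2): 4 holes -> [(0, 2), (1, 2), (2, 2), (3, 2)]
Unfold 3 (reflect across v@3): 8 holes -> [(0, 2), (0, 3), (1, 2), (1, 3), (2, 2), (2, 3), (3, 2), (3, 3)]
Unfold 4 (reflect across v@2): 16 holes -> [(0, 0), (0, 1), (0, 2), (0, 3), (1, 0), (1, 1), (1, 2), (1, 3), (2, 0), (2, 1), (2, 2), (2, 3), (3, 0), (3, 1), (3, 2), (3, 3)]

Answer: 16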